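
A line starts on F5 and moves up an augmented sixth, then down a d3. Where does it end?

B##5

Up an augmented sixth from F5: D#6 (10 semitones up).
A diminished third down from D#6 is B##5.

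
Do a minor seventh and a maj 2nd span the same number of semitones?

A minor seventh is 10 semitones but a major second is 2 semitones — different sizes.

No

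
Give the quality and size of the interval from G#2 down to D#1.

Descending from G#2 to D#1 is the same interval as ascending D#1 to G#2.
D to G spans four letter names (D-E-F-G), plus an octave, so the interval is some kind of eleventh.
The perfect eleventh spans 17 semitones, and D#1 to G#2 is exactly 17 semitones — so this is a perfect eleventh.
(Equivalently, a compound perfect fourth: a perfect fourth plus an octave.)

perfect eleventh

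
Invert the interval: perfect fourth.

Interval numbers invert to sum to nine: 4 + 5 = 9, so a fourth inverts to a fifth.
And perfect stays perfect under inversion, so we get a perfect fifth.

perfect fifth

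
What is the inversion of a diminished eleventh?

augmented fifth

First reduce the compound diminished eleventh to its simple form, a diminished fourth.
Interval numbers invert to sum to nine: 4 + 5 = 9, so a fourth inverts to a fifth.
Quality inverts too: diminished becomes augmented. That makes the inversion an augmented fifth.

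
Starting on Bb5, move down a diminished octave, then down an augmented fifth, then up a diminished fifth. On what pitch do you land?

Bbb4

Bb5 down a diminished octave → B4 (11 semitones).
An augmented fifth down from B4 is Eb4.
A diminished fifth up from Eb4 is Bbb4.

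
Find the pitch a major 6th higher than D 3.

B 3

Six letter names up from D: B.
A major sixth is 9 semitones; 9 semitones up from D3 gives B3.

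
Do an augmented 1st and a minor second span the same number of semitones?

Yes

An augmented unison = 1 semitone = a minor second; enharmonically equal.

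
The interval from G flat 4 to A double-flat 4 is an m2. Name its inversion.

Inverted interval numbers add to nine, so a second pairs with a seventh (2 + 7 = 9).
Quality inverts too: minor becomes major. That makes the inversion a major seventh.

major seventh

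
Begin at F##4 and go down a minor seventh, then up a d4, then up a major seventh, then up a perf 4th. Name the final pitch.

E#5

Down a minor seventh from F##4: G##3 (10 semitones down).
A diminished fourth up from G##3 is C#4.
C#4 up a major seventh → B#4 (11 semitones).
B#4 up a perfect fourth → E#5 (5 semitones).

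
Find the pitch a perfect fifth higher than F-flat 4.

Five letter names up from F: C.
Moving 7 semitones up from Fb4 (the size of a perfect fifth) reaches Cb5.

C-flat 5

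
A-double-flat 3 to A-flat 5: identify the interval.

augmented fifteenth

A to A is the same letter name, plus 2 octaves — that makes it a fifteenth of some quality.
The perfect fifteenth is 24 semitones; here we have 25, one semitone wider: augmented.
(Equivalently, a compound augmented octave: an augmented octave plus an octave.)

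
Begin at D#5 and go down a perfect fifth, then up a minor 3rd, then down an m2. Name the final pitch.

A perfect fifth down from D#5 is G#4.
Up a minor third from G#4: B4 (3 semitones up).
B4 down a minor second → A#4 (1 semitone).

A#4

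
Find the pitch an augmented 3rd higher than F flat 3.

A 3

Three letter names up from F: A.
Moving 5 semitones up from Fb3 (the size of an augmented third) reaches A3.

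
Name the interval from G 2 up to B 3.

major tenth

G to B spans three letter names (G-A-B), plus an octave, so the interval is some kind of tenth.
G2 to B3 is 16 semitones, matching the major tenth exactly, so the quality is major.
(Equivalently, a compound major third: a major third plus an octave.)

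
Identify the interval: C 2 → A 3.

major thirteenth

C to A spans six letter names (C-D-E-F-G-A), plus an octave: a thirteenth.
The major thirteenth spans 21 semitones, and C2 to A3 is exactly 21 semitones — so this is a major thirteenth.
(Equivalently, a compound major sixth: a major sixth plus an octave.)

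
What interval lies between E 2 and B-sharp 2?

E to B spans five letter names (E-F-G-A-B): a fifth.
A perfect fifth would be 7 semitones; E2 to B#2 is 8, one semitone wider, so the interval is augmented.

augmented fifth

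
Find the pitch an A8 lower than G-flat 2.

The letter stays G (same as the start), shifted an octave down.
Moving 13 semitones down from Gb2 (the size of an augmented octave) reaches Gbb1.

G-double-flat 1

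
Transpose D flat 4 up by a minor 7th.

Counting seven letter names up from D lands on C.
A minor seventh spans 10 semitones, so from Db4 the target pitch is Cb5.

C flat 5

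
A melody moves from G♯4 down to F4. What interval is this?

A2

Descending from G#4 to F4 is the same interval as ascending F4 to G#4.
F to G spans two letter names (F-G): a second.
The major second is 2 semitones; here we have 3, one semitone wider: augmented.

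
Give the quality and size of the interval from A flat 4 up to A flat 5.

perfect octave

A to A is the same letter name, plus an octave — that makes it an octave of some quality.
Ab4 to Ab5 is 12 semitones, matching the perfect octave exactly, so the quality is perfect.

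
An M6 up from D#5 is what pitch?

B#5

Six letter names up from D: B.
A major sixth spans 9 semitones, so from D#5 the target pitch is B#5.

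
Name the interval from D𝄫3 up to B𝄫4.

D to B spans six letter names (D-E-F-G-A-B), plus an octave — that makes it a thirteenth of some quality.
Counting semitones, Dbb3→Bbb4 is 21, which is the major thirteenth.
(Equivalently, a compound major sixth: a major sixth plus an octave.)

major thirteenth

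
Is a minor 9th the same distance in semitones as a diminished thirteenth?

No

13 semitones (minor ninth) vs 19 semitones (diminished thirteenth): not equal.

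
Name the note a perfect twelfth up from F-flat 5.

The twelfth's letter: F up five letter names plus an octave → C.
A perfect twelfth is 19 semitones; 19 semitones up from Fb5 gives Cb7.

C-flat 7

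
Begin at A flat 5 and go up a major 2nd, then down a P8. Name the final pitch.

B flat 4

Ab5 up a major second → Bb5 (2 semitones).
Down a perfect octave from Bb5: Bb4 (12 semitones down).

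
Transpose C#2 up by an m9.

The ninth's letter: C up two letter names plus an octave → D.
Moving 13 semitones up from C#2 (the size of a minor ninth) reaches D3.

D3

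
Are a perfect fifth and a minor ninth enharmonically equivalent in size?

No

7 semitones (perfect fifth) vs 13 semitones (minor ninth): not equal.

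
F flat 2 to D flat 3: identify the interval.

F to D spans six letter names (F-G-A-B-C-D), so the interval is some kind of sixth.
Fb2 to Db3 is 9 semitones, matching the major sixth exactly, so the quality is major.

major sixth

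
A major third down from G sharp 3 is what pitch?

E 3

The third takes the letter from G down to E.
A major third spans 4 semitones, so from G#3 the target pitch is E3.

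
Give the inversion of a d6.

A3

Interval numbers invert to sum to nine: 6 + 3 = 9, so a sixth inverts to a third.
Quality inverts too: diminished becomes augmented. That makes the inversion an augmented third.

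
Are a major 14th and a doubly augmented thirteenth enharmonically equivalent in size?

A major fourteenth = 23 semitones = a doubly augmented thirteenth; enharmonically equal.

Yes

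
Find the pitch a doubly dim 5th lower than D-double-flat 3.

G 2

The fifth takes the letter from D down to G.
A doubly diminished fifth spans 5 semitones, so from Dbb3 the target pitch is G2.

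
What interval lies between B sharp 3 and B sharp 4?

B to B is the same letter name, plus an octave — that makes it an octave of some quality.
The perfect octave spans 12 semitones, and B#3 to B#4 is exactly 12 semitones — so this is a perfect octave.

perfect octave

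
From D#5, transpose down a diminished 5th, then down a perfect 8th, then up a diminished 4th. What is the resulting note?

A diminished fifth down from D#5 is G##4.
G##4 down a perfect octave → G##3 (12 semitones).
Up a diminished fourth from G##3: C#4 (4 semitones up).

C#4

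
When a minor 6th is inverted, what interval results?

The rule of nine gives the new number: 9 − 6 = 3, so a sixth becomes a third.
Quality inverts too: minor becomes major. That makes the inversion a major third.

major third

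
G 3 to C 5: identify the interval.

G to C spans four letter names (G-A-B-C), plus an octave, so the interval is some kind of eleventh.
G3 to C5 is 17 semitones, matching the perfect eleventh exactly, so the quality is perfect.
(Equivalently, a compound perfect fourth: a perfect fourth plus an octave.)

perfect eleventh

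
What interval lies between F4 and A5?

F to A spans three letter names (F-G-A), plus an octave — that makes it a tenth of some quality.
The major tenth spans 16 semitones, and F4 to A5 is exactly 16 semitones — so this is a major tenth.
(Equivalently, a compound major third: a major third plus an octave.)

major 10th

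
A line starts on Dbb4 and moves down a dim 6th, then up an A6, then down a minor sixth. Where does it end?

F##3

Dbb4 down a diminished sixth → F3 (7 semitones).
An augmented sixth up from F3 is D#4.
D#4 down a minor sixth → F##3 (8 semitones).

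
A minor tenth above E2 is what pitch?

G3

Three letters up from E (plus an octave) reaches G.
Moving 15 semitones up from E2 (the size of a minor tenth) reaches G3.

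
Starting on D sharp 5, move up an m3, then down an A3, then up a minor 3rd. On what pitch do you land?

A minor third up from D#5 is F#5.
An augmented third down from F#5 is Db5.
Up a minor third from Db5: Fb5 (3 semitones up).

F flat 5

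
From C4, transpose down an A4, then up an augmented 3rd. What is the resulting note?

An augmented fourth down from C4 is Gb3.
Up an augmented third from Gb3: B3 (5 semitones up).

B3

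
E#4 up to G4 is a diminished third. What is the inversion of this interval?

The rule of nine gives the new number: 9 − 3 = 6, so a third becomes a sixth.
The quality also flips — diminished becomes augmented — giving an augmented sixth.

augmented 6th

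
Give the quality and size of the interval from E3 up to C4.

m6

E to C spans six letter names (E-F-G-A-B-C) — that makes it a sixth of some quality.
A major sixth would be 9 semitones, but E3 to C4 is 8 — one semitone narrower, making it a minor sixth.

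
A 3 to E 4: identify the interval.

A to E spans five letter names (A-B-C-D-E) — that makes it a fifth of some quality.
A3 to E4 is 7 semitones, matching the perfect fifth exactly, so the quality is perfect.

P5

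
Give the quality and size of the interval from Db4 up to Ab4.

perfect 5th

D to A spans five letter names (D-E-F-G-A): a fifth.
Db4 to Ab4 is 7 semitones, matching the perfect fifth exactly, so the quality is perfect.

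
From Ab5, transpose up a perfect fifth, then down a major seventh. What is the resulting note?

Ab5 up a perfect fifth → Eb6 (7 semitones).
Down a major seventh from Eb6: Fb5 (11 semitones down).

Fb5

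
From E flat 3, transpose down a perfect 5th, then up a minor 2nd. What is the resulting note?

B double-flat 2

Eb3 down a perfect fifth → Ab2 (7 semitones).
A minor second up from Ab2 is Bbb2.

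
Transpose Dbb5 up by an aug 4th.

Counting four letter names up from D lands on G.
An augmented fourth spans 6 semitones, so from Dbb5 the target pitch is Gb5.

Gb5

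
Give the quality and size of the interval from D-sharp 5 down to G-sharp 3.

P12

Descending from D#5 to G#3 is the same interval as ascending G#3 to D#5.
G to D spans five letter names (G-A-B-C-D), plus an octave: a twelfth.
Counting semitones, G#3→D#5 is 19, which is the perfect twelfth.
(Equivalently, a compound perfect fifth: a perfect fifth plus an octave.)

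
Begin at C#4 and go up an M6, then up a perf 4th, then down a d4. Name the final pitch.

A##4

A major sixth up from C#4 is A#4.
A#4 up a perfect fourth → D#5 (5 semitones).
A diminished fourth down from D#5 is A##4.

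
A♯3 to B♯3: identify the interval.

A to B spans two letter names (A-B): a second.
The major second spans 2 semitones, and A#3 to B#3 is exactly 2 semitones — so this is a major second.

major 2nd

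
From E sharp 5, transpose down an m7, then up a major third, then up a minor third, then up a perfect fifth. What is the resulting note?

G double-sharp 5

A minor seventh down from E#5 is F##4.
A major third up from F##4 is A##4.
Up a minor third from A##4: C##5 (3 semitones up).
Up a perfect fifth from C##5: G##5 (7 semitones up).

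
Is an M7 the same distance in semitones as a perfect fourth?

11 semitones (major seventh) vs 5 semitones (perfect fourth): not equal.

No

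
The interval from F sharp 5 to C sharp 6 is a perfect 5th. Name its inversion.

Inverted interval numbers add to nine, so a fifth pairs with a fourth (5 + 4 = 9).
And perfect stays perfect under inversion, so we get a perfect fourth.

perfect 4th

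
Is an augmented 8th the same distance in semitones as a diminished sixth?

No

13 semitones (augmented octave) vs 7 semitones (diminished sixth): not equal.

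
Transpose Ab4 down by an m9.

G3

Two letters down from A (plus an octave) reaches G.
A minor ninth spans 13 semitones, so from Ab4 the target pitch is G3.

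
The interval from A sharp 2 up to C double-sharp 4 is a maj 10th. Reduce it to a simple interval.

Take out an octave (7 from the number): 10 − 7 = 3.
That makes a major tenth a compound major third — an octave plus a major third.

major 3rd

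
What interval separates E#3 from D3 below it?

augmented 2nd

Descending from E#3 to D3 is the same interval as ascending D3 to E#3.
D to E spans two letter names (D-E) — that makes it a second of some quality.
A major second would be 2 semitones; D3 to E#3 is 3, one semitone wider, so the interval is augmented.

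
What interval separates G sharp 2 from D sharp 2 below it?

Descending from G#2 to D#2 is the same interval as ascending D#2 to G#2.
D to G spans four letter names (D-E-F-G), so the interval is some kind of fourth.
The perfect fourth spans 5 semitones, and D#2 to G#2 is exactly 5 semitones — so this is a perfect fourth.

perfect fourth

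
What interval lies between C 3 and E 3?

major third

C to E spans three letter names (C-D-E): a third.
The major third spans 4 semitones, and C3 to E3 is exactly 4 semitones — so this is a major third.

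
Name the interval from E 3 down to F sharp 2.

minor seventh

Descending from E3 to F#2 is the same interval as ascending F#2 to E3.
F to E spans seven letter names (F-G-A-B-C-D-E) — that makes it a seventh of some quality.
A major seventh would be 11 semitones, but F#2 to E3 is 10 — one semitone narrower, making it a minor seventh.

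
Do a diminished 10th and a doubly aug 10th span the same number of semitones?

A diminished tenth is 14 semitones but a doubly augmented tenth is 18 semitones — different sizes.

No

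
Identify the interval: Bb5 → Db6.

minor third

B to D spans three letter names (B-C-D): a third.
At 3 semitones, Bb5→Db6 falls one short of a major third: minor.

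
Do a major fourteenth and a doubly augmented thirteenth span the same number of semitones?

Yes

A major fourteenth spans 23 semitones, and a doubly augmented thirteenth also spans 23 semitones — they're enharmonic.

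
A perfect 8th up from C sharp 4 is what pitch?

C sharp 5

An octave keeps the letter name C, an octave up from C.
A perfect octave spans 12 semitones, so from C#4 the target pitch is C#5.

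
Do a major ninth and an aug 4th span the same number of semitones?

No

A major ninth is 14 semitones but an augmented fourth is 6 semitones — different sizes.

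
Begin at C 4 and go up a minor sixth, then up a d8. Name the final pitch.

A double-flat 5

C4 up a minor sixth → Ab4 (8 semitones).
Ab4 up a diminished octave → Abb5 (11 semitones).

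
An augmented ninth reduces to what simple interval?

augmented second

Subtracting seven from the interval number removes an octave: 9 − 7 = 2.
That makes an augmented ninth a compound augmented second — an octave plus an augmented second.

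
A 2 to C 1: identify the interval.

Descending from A2 to C1 is the same interval as ascending C1 to A2.
C to A spans six letter names (C-D-E-F-G-A), plus an octave — that makes it a thirteenth of some quality.
Counting semitones, C1→A2 is 21, which is the major thirteenth.
(Equivalently, a compound major sixth: a major sixth plus an octave.)

major 13th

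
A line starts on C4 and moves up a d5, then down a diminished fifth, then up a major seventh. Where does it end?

B4

Up a diminished fifth from C4: Gb4 (6 semitones up).
Down a diminished fifth from Gb4: C4 (6 semitones down).
C4 up a major seventh → B4 (11 semitones).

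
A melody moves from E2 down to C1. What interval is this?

major tenth

Descending from E2 to C1 is the same interval as ascending C1 to E2.
C to E spans three letter names (C-D-E), plus an octave, so the interval is some kind of tenth.
The major tenth spans 16 semitones, and C1 to E2 is exactly 16 semitones — so this is a major tenth.
(Equivalently, a compound major third: a major third plus an octave.)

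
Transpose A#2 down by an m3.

Counting three letter names down from A lands on F.
Moving 3 semitones down from A#2 (the size of a minor third) reaches F##2.

F##2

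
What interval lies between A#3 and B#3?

major 2nd

A to B spans two letter names (A-B): a second.
A#3 to B#3 is 2 semitones, matching the major second exactly, so the quality is major.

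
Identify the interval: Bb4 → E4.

Descending from Bb4 to E4 is the same interval as ascending E4 to Bb4.
E to B spans five letter names (E-F-G-A-B) — that makes it a fifth of some quality.
E4 to Bb4 spans 6 semitones — one semitone narrower than the perfect fifth (7) — giving a diminished fifth.

d5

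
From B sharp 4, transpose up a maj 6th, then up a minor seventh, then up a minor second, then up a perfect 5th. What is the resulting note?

B#4 up a major sixth → G##5 (9 semitones).
A minor seventh up from G##5 is F##6.
Up a minor second from F##6: G#6 (1 semitone up).
A perfect fifth up from G#6 is D#7.

D sharp 7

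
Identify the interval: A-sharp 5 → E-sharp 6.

A to E spans five letter names (A-B-C-D-E): a fifth.
The perfect fifth spans 7 semitones, and A#5 to E#6 is exactly 7 semitones — so this is a perfect fifth.

perfect 5th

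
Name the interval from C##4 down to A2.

augmented tenth

Descending from C##4 to A2 is the same interval as ascending A2 to C##4.
A to C spans three letter names (A-B-C), plus an octave: a tenth.
The major tenth is 16 semitones; here we have 17, one semitone wider: augmented.
(Equivalently, a compound augmented third: an augmented third plus an octave.)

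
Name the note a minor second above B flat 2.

C flat 3

Counting two letter names up from B lands on C.
Moving 1 semitone up from Bb2 (the size of a minor second) reaches Cb3.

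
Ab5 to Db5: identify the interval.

Descending from Ab5 to Db5 is the same interval as ascending Db5 to Ab5.
D to A spans five letter names (D-E-F-G-A), so the interval is some kind of fifth.
The perfect fifth spans 7 semitones, and Db5 to Ab5 is exactly 7 semitones — so this is a perfect fifth.

perfect 5th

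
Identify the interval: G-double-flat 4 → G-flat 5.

augmented octave

G to G is the same letter name, plus an octave — that makes it an octave of some quality.
A perfect octave would be 12 semitones; Gbb4 to Gb5 is 13, one semitone wider, so the interval is augmented.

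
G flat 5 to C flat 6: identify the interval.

perfect 4th

G to C spans four letter names (G-A-B-C) — that makes it a fourth of some quality.
Counting semitones, Gb5→Cb6 is 5, which is the perfect fourth.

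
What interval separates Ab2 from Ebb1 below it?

augmented eleventh

Descending from Ab2 to Ebb1 is the same interval as ascending Ebb1 to Ab2.
E to A spans four letter names (E-F-G-A), plus an octave, so the interval is some kind of eleventh.
The perfect eleventh is 17 semitones; here we have 18, one semitone wider: augmented.
(Equivalently, a compound augmented fourth: an augmented fourth plus an octave.)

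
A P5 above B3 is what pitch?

F#4

Five letter names up from B: F.
A perfect fifth is 7 semitones; 7 semitones up from B3 gives F#4.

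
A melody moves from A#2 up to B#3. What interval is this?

major ninth

A to B spans two letter names (A-B), plus an octave, so the interval is some kind of ninth.
A#2 to B#3 is 14 semitones, matching the major ninth exactly, so the quality is major.
(Equivalently, a compound major second: a major second plus an octave.)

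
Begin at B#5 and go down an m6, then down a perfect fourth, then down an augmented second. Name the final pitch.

B#5 down a minor sixth → D##5 (8 semitones).
A perfect fourth down from D##5 is A##4.
A##4 down an augmented second → G#4 (3 semitones).

G#4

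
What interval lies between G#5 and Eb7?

d13

G to E spans six letter names (G-A-B-C-D-E), plus an octave: a thirteenth.
G#5 to Eb7 spans 19 semitones — two semitones narrower than the major thirteenth (21) — giving a diminished thirteenth.
(Equivalently, a compound diminished sixth: a diminished sixth plus an octave.)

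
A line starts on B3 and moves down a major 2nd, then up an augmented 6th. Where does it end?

A major second down from B3 is A3.
A3 up an augmented sixth → F##4 (10 semitones).

F##4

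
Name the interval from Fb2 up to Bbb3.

perfect 11th

F to B spans four letter names (F-G-A-B), plus an octave — that makes it an eleventh of some quality.
The perfect eleventh spans 17 semitones, and Fb2 to Bbb3 is exactly 17 semitones — so this is a perfect eleventh.
(Equivalently, a compound perfect fourth: a perfect fourth plus an octave.)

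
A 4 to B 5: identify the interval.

A to B spans two letter names (A-B), plus an octave — that makes it a ninth of some quality.
Counting semitones, A4→B5 is 14, which is the major ninth.
(Equivalently, a compound major second: a major second plus an octave.)

M9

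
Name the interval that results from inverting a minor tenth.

First reduce the compound minor tenth to its simple form, a minor third.
Inverted interval numbers add to nine, so a third pairs with a sixth (3 + 6 = 9).
Quality inverts too: minor becomes major. That makes the inversion a major sixth.

M6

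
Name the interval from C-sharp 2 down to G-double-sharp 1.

d4

Descending from C#2 to G##1 is the same interval as ascending G##1 to C#2.
G to C spans four letter names (G-A-B-C): a fourth.
A perfect fourth would be 5 semitones; G##1 to C#2 is 4, one semitone narrower, so the interval is diminished.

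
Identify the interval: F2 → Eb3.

minor 7th

F to E spans seven letter names (F-G-A-B-C-D-E), so the interval is some kind of seventh.
At 10 semitones, F2→Eb3 falls one short of a major seventh: minor.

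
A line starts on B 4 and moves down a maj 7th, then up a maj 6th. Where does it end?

A 4

Down a major seventh from B4: C4 (11 semitones down).
A major sixth up from C4 is A4.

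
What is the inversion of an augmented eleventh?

diminished 5th

First reduce the compound augmented eleventh to its simple form, an augmented fourth.
Interval numbers invert to sum to nine: 4 + 5 = 9, so a fourth inverts to a fifth.
The quality also flips — augmented becomes diminished — giving a diminished fifth.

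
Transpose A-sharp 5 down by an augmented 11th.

Counting four letter names plus an octave down from A lands on E.
An augmented eleventh spans 18 semitones, so from A#5 the target pitch is E4.

E 4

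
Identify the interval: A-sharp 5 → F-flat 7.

A to F spans six letter names (A-B-C-D-E-F), plus an octave, so the interval is some kind of thirteenth.
The major thirteenth is 21 semitones; here we have 18, three semitones narrower: doubly diminished.
(Equivalently, a compound doubly diminished sixth: a doubly diminished sixth plus an octave.)

doubly diminished 13th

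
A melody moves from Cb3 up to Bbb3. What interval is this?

C to B spans seven letter names (C-D-E-F-G-A-B), so the interval is some kind of seventh.
At 10 semitones, Cb3→Bbb3 falls one short of a major seventh: minor.

minor seventh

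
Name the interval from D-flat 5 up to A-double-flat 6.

D to A spans five letter names (D-E-F-G-A), plus an octave — that makes it a twelfth of some quality.
A perfect twelfth would be 19 semitones; Db5 to Abb6 is 18, one semitone narrower, so the interval is diminished.
(Equivalently, a compound diminished fifth: a diminished fifth plus an octave.)

diminished 12th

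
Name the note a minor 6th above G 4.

E-flat 5

Six letter names up from G: E.
A minor sixth is 8 semitones; 8 semitones up from G4 gives Eb5.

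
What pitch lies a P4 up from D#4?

The fourth takes the letter from D up to G.
Moving 5 semitones up from D#4 (the size of a perfect fourth) reaches G#4.

G#4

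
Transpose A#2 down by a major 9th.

G#1

Counting two letter names plus an octave down from A lands on G.
Moving 14 semitones down from A#2 (the size of a major ninth) reaches G#1.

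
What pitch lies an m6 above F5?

Db6

The sixth takes the letter from F up to D.
A minor sixth is 8 semitones; 8 semitones up from F5 gives Db6.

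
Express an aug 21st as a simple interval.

Each octave removed subtracts seven from the number: 21 − 14 = 7.
Quality carries through unchanged, so the simple form is an augmented seventh.

augmented seventh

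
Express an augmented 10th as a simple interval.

A3

Take out an octave (7 from the number): 10 − 7 = 3.
So an augmented tenth is an octave plus an augmented third. The quality is unchanged.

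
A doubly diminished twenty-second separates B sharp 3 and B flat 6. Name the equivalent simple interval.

Subtracting seven from the interval number removes an octave: 22 − 14 = 8.
So a doubly diminished twenty-second is 2 octaves plus a doubly diminished octave. The quality is unchanged.

doubly diminished 8th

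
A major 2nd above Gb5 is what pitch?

The second takes the letter from G up to A.
Moving 2 semitones up from Gb5 (the size of a major second) reaches Ab5.

Ab5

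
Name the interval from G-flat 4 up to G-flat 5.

P8

G to G is the same letter name, plus an octave: an octave.
The perfect octave spans 12 semitones, and Gb4 to Gb5 is exactly 12 semitones — so this is a perfect octave.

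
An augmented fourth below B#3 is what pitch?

Counting four letter names down from B lands on F.
An augmented fourth spans 6 semitones, so from B#3 the target pitch is F#3.

F#3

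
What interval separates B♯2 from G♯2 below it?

Descending from B#2 to G#2 is the same interval as ascending G#2 to B#2.
G to B spans three letter names (G-A-B) — that makes it a third of some quality.
Counting semitones, G#2→B#2 is 4, which is the major third.

M3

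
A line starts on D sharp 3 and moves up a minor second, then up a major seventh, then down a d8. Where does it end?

D double-sharp 3

D#3 up a minor second → E3 (1 semitone).
E3 up a major seventh → D#4 (11 semitones).
A diminished octave down from D#4 is D##3.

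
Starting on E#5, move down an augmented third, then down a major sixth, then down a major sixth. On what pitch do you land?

Gb3

E#5 down an augmented third → C5 (5 semitones).
A major sixth down from C5 is Eb4.
Down a major sixth from Eb4: Gb3 (9 semitones down).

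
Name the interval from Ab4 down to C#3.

d13

Descending from Ab4 to C#3 is the same interval as ascending C#3 to Ab4.
C to A spans six letter names (C-D-E-F-G-A), plus an octave, so the interval is some kind of thirteenth.
The major thirteenth is 21 semitones; here we have 19, two semitones narrower: diminished.
(Equivalently, a compound diminished sixth: a diminished sixth plus an octave.)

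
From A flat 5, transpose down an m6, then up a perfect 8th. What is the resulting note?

C 6

A minor sixth down from Ab5 is C5.
A perfect octave up from C5 is C6.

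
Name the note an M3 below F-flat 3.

Three letter names down from F: D.
A major third spans 4 semitones, so from Fb3 the target pitch is Dbb3.

D-double-flat 3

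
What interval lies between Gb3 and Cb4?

G to C spans four letter names (G-A-B-C): a fourth.
Gb3 to Cb4 is 5 semitones, matching the perfect fourth exactly, so the quality is perfect.

perfect fourth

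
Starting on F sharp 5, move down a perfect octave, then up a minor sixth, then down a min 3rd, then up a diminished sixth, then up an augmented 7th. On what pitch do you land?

F sharp 6

A perfect octave down from F#5 is F#4.
Up a minor sixth from F#4: D5 (8 semitones up).
Down a minor third from D5: B4 (3 semitones down).
B4 up a diminished sixth → Gb5 (7 semitones).
Up an augmented seventh from Gb5: F#6 (12 semitones up).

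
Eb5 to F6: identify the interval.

E to F spans two letter names (E-F), plus an octave: a ninth.
Eb5 to F6 is 14 semitones, matching the major ninth exactly, so the quality is major.
(Equivalently, a compound major second: a major second plus an octave.)

major ninth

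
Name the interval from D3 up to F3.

minor third

D to F spans three letter names (D-E-F): a third.
D3 to F3 is 3 semitones, a half step short of the major third (4), so this is minor.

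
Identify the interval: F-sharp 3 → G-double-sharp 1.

diminished 14th

Descending from F#3 to G##1 is the same interval as ascending G##1 to F#3.
G to F spans seven letter names (G-A-B-C-D-E-F), plus an octave, so the interval is some kind of fourteenth.
G##1 to F#3 spans 21 semitones — two semitones narrower than the major fourteenth (23) — giving a diminished fourteenth.
(Equivalently, a compound diminished seventh: a diminished seventh plus an octave.)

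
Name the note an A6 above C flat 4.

Counting six letter names up from C lands on A.
An augmented sixth spans 10 semitones, so from Cb4 the target pitch is A4.

A 4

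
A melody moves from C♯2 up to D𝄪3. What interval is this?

A9

C to D spans two letter names (C-D), plus an octave, so the interval is some kind of ninth.
A major ninth would be 14 semitones; C#2 to D##3 is 15, one semitone wider, so the interval is augmented.
(Equivalently, a compound augmented second: an augmented second plus an octave.)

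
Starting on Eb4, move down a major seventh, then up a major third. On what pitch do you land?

A major seventh down from Eb4 is Fb3.
A major third up from Fb3 is Ab3.

Ab3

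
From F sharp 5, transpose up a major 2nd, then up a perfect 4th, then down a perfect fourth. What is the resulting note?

G sharp 5

Up a major second from F#5: G#5 (2 semitones up).
G#5 up a perfect fourth → C#6 (5 semitones).
C#6 down a perfect fourth → G#5 (5 semitones).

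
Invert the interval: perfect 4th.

The rule of nine gives the new number: 9 − 4 = 5, so a fourth becomes a fifth.
The quality also flips — perfect stays perfect — giving a perfect fifth.

P5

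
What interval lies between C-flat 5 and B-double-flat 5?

m7

C to B spans seven letter names (C-D-E-F-G-A-B) — that makes it a seventh of some quality.
A major seventh would be 11 semitones, but Cb5 to Bbb5 is 10 — one semitone narrower, making it a minor seventh.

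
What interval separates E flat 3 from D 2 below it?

Descending from Eb3 to D2 is the same interval as ascending D2 to Eb3.
D to E spans two letter names (D-E), plus an octave: a ninth.
At 13 semitones, D2→Eb3 falls one short of a major ninth: minor.
(Equivalently, a compound minor second: a minor second plus an octave.)

minor 9th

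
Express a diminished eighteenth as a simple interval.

Take out 2 octaves (14 from the number): 18 − 14 = 4.
Quality carries through unchanged, so the simple form is a diminished fourth.

d4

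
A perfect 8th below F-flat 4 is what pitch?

For an octave the letter name doesn't change: still F, an octave down.
Moving 12 semitones down from Fb4 (the size of a perfect octave) reaches Fb3.

F-flat 3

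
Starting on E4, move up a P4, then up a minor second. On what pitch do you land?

Bb4

A perfect fourth up from E4 is A4.
A4 up a minor second → Bb4 (1 semitone).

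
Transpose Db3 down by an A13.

Six letters down from D (plus an octave) reaches F.
An augmented thirteenth is 22 semitones; 22 semitones down from Db3 gives Fbb1.

Fbb1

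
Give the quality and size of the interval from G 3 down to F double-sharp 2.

diminished 9th

Descending from G3 to F##2 is the same interval as ascending F##2 to G3.
F to G spans two letter names (F-G), plus an octave — that makes it a ninth of some quality.
A major ninth would be 14 semitones; F##2 to G3 is 12, two semitones narrower, so the interval is diminished.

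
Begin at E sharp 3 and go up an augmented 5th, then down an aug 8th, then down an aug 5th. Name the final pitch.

Up an augmented fifth from E#3: B##3 (8 semitones up).
B##3 down an augmented octave → B#2 (13 semitones).
An augmented fifth down from B#2 is E2.

E 2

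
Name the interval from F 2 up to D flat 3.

F to D spans six letter names (F-G-A-B-C-D): a sixth.
A major sixth would be 9 semitones, but F2 to Db3 is 8 — one semitone narrower, making it a minor sixth.

minor 6th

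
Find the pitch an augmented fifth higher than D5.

Counting five letter names up from D lands on A.
Moving 8 semitones up from D5 (the size of an augmented fifth) reaches A#5.

A#5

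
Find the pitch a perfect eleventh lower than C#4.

G#2

Four letters down from C (plus an octave) reaches G.
A perfect eleventh is 17 semitones; 17 semitones down from C#4 gives G#2.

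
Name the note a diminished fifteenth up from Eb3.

Ebb5

For a fifteenth the letter name doesn't change: still E, two octaves up.
A diminished fifteenth spans 23 semitones, so from Eb3 the target pitch is Ebb5.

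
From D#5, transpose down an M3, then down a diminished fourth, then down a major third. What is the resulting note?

A major third down from D#5 is B4.
A diminished fourth down from B4 is F##4.
Down a major third from F##4: D#4 (4 semitones down).

D#4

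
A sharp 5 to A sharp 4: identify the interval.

perfect octave

Descending from A#5 to A#4 is the same interval as ascending A#4 to A#5.
A to A is the same letter name, plus an octave: an octave.
A#4 to A#5 is 12 semitones, matching the perfect octave exactly, so the quality is perfect.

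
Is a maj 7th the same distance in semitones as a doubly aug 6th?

Both span 11 semitones: a major seventh and a doubly augmented sixth are the same chromatic distance.

Yes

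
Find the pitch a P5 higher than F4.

C5

The fifth takes the letter from F up to C.
Moving 7 semitones up from F4 (the size of a perfect fifth) reaches C5.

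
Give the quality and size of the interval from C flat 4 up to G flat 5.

P12

C to G spans five letter names (C-D-E-F-G), plus an octave: a twelfth.
Cb4 to Gb5 is 19 semitones, matching the perfect twelfth exactly, so the quality is perfect.
(Equivalently, a compound perfect fifth: a perfect fifth plus an octave.)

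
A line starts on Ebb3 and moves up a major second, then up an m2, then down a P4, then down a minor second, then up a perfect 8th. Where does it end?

Cb4

Up a major second from Ebb3: Fb3 (2 semitones up).
Fb3 up a minor second → Gbb3 (1 semitone).
A perfect fourth down from Gbb3 is Dbb3.
Dbb3 down a minor second → Cb3 (1 semitone).
Up a perfect octave from Cb3: Cb4 (12 semitones up).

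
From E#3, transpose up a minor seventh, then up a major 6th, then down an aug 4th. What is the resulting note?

A minor seventh up from E#3 is D#4.
D#4 up a major sixth → B#4 (9 semitones).
Down an augmented fourth from B#4: F#4 (6 semitones down).

F#4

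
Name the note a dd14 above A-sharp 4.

G-flat 6

Seven letters up from A (plus an octave) reaches G.
A doubly diminished fourteenth spans 20 semitones, so from A#4 the target pitch is Gb6.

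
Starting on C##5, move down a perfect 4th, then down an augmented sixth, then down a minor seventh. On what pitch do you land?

C##5 down a perfect fourth → G##4 (5 semitones).
G##4 down an augmented sixth → B3 (10 semitones).
Down a minor seventh from B3: C#3 (10 semitones down).

C#3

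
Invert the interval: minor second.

Inverted interval numbers add to nine, so a second pairs with a seventh (2 + 7 = 9).
And minor becomes major under inversion, so we get a major seventh.

major 7th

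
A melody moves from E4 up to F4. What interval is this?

minor second

E to F spans two letter names (E-F), so the interval is some kind of second.
A major second would be 2 semitones, but E4 to F4 is 1 — one semitone narrower, making it a minor second.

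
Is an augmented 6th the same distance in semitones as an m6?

An augmented sixth spans 10 semitones; a minor sixth spans 8 semitones. They differ by 2.

No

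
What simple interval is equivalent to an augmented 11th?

Each octave removed subtracts seven from the number: 11 − 7 = 4.
Quality carries through unchanged, so the simple form is an augmented fourth.

augmented fourth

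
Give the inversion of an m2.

Inverted interval numbers add to nine, so a second pairs with a seventh (2 + 7 = 9).
The quality also flips — minor becomes major — giving a major seventh.

major 7th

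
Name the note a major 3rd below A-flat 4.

F-flat 4

Three letter names down from A: F.
A major third is 4 semitones; 4 semitones down from Ab4 gives Fb4.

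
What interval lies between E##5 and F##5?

E to F spans two letter names (E-F), so the interval is some kind of second.
At 1 semitone, E##5→F##5 falls one short of a major second: minor.

m2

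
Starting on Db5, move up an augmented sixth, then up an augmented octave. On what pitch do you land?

B#6

An augmented sixth up from Db5 is B5.
B5 up an augmented octave → B#6 (13 semitones).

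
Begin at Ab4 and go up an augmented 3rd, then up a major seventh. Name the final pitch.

Ab4 up an augmented third → C#5 (5 semitones).
C#5 up a major seventh → B#5 (11 semitones).

B#5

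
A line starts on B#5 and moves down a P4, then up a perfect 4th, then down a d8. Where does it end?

B#5 down a perfect fourth → F##5 (5 semitones).
A perfect fourth up from F##5 is B#5.
B#5 down a diminished octave → B##4 (11 semitones).

B##4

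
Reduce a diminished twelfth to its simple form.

diminished fifth

Take out an octave (7 from the number): 12 − 7 = 5.
Quality carries through unchanged, so the simple form is a diminished fifth.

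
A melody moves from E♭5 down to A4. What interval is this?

Descending from Eb5 to A4 is the same interval as ascending A4 to Eb5.
A to E spans five letter names (A-B-C-D-E), so the interval is some kind of fifth.
The perfect fifth is 7 semitones; here we have 6, one semitone narrower: diminished.

d5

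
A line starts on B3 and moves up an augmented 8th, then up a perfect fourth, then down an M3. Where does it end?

C#5

B3 up an augmented octave → B#4 (13 semitones).
A perfect fourth up from B#4 is E#5.
A major third down from E#5 is C#5.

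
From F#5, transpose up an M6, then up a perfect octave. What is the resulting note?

D#7

A major sixth up from F#5 is D#6.
D#6 up a perfect octave → D#7 (12 semitones).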